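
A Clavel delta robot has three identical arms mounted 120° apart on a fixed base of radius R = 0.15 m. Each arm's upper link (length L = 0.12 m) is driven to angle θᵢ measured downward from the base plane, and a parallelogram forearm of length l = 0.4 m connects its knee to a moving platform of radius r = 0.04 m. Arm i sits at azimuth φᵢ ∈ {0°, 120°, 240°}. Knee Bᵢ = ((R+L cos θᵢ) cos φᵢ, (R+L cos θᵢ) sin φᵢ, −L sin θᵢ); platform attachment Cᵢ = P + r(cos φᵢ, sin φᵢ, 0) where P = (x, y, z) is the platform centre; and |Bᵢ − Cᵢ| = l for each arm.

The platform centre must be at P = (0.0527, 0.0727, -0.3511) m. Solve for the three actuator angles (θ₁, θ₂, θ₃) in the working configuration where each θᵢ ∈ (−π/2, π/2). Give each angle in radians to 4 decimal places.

φ1=0.0° → target in arm frame (0.0527, 0.0727)
  A=0.0573, B=-0.3511, C=(l²−L²−A²−y'²−z²)/(2L)=0.0573
  θ1 = atan2(B,A) + arccos(C/0.3557) = -0.0001
rotate P by −φ2: (0.0366, -0.0820, -0.3511)
  A cos θ + B sin θ = C:  0.0734·cos θ + -0.3511·sin θ = 0.0426
  γ=atan2(-0.3511,0.0734)=-1.3647;  ψ=arccos(0.1187)=1.4518;  θ2=γ+ψ≈0.0871
φ3=240.0° → target in arm frame (-0.0893, 0.0093)
  A=0.1993, B=-0.3511, C=(l²−L²−A²−y'²−z²)/(2L)=-0.0728
  γ=atan2(-0.3511,0.1993)=-1.0545;  ψ=arccos(-0.1804)=1.7522;  θ3=γ+ψ≈0.6977

θ₁ = -0.0001, θ₂ = 0.0871, θ₃ = 0.6977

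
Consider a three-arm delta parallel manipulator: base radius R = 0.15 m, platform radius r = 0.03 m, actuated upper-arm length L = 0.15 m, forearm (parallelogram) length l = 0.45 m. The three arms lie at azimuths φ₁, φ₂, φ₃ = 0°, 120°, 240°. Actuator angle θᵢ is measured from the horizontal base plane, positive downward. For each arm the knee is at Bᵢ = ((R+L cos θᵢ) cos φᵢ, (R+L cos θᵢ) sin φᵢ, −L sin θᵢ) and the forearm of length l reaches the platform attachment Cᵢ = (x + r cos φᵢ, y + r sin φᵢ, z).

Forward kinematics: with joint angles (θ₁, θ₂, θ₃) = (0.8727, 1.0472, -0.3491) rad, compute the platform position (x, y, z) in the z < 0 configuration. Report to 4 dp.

(-0.0777, -0.1946, -0.3945)

arm 1 at φ=0.0°: e+L cos θ1 = 0.2164;  centre 1 = (0.2164, 0.0000, -0.1149)
arm 2 at φ=120.0°: e+L cos θ2 = 0.1950;  centre 2 = (-0.0975, 0.1689, -0.1299)
arm 3 at φ=240.0°: e+L cos θ3 = 0.2610;  centre 3 = (-0.1305, -0.2260, 0.0513)
|centre ₂|²−|centre ₁|² = -0.0051;  |centre ₃|²−|centre ₁|² = 0.0107
plane₁₂: -0.6278x+0.3377y+-0.0300z = -0.0051
Cramer: x(z) = -0.0025+0.1906z;  y(z) = -0.0198+0.4430z
sphere 1 gives Az²+Bz+C=0 with A=1.2326, B=0.1288, C=-0.1410;  B²−4AC=0.7117;  roots -0.3945, 0.2900;  negative root z = -0.3945
x = -0.0777, y = -0.1946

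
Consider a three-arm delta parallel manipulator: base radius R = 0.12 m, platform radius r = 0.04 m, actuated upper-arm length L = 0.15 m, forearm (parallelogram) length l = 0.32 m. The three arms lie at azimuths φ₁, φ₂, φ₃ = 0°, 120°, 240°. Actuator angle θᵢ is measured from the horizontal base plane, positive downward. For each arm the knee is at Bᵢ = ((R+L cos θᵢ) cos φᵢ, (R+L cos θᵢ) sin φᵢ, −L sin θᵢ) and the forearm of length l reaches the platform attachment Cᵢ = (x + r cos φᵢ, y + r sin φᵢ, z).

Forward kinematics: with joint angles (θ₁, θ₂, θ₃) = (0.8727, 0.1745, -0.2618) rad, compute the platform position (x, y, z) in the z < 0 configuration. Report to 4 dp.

(-0.1150, -0.0397, -0.2411)

arm 1 at φ=0.0°: e+L cos θ1 = 0.1764;  O1 = (0.1764, 0.0000, -0.1149)
arm 2 at φ=120.0°: e+L cos θ2 = 0.2277;  O2 = (-0.1139, 0.1972, -0.0260)
arm 3 at φ=240.0°: e+L cos θ3 = 0.2249;  O3 = (-0.1124, -0.1948, 0.0388)
subtract pairs → two planes through P
plane₁₂: -0.5806x+0.3944y+0.1777z = 0.0082
det = 0.4540;  x = -0.0138+0.4196z,  y = 0.0005+0.1670z
into |P−O₁|² = l²: 1.2040z² + 0.0704z + -0.0530 = 0;  Δ = 0.2603;  z = -0.2411 or 0.1827 → z<0 root = -0.2411
x = -0.1150, y = -0.0397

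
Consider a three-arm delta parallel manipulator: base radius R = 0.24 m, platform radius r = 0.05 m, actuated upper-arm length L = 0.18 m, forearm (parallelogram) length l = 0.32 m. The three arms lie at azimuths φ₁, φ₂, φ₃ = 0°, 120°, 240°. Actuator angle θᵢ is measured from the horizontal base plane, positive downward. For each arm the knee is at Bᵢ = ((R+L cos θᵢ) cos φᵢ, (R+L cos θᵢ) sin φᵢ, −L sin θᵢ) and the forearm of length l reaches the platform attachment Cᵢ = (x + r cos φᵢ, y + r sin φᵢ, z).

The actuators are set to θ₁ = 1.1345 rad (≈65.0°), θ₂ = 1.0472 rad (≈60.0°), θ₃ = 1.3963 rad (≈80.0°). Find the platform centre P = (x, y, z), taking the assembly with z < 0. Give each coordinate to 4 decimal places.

(0.0135, 0.0441, -0.3546)

arm 1 at φ=0.0°: (R−r)+L cos θ1 = 0.2661;  O1 = (0.2661, 0.0000, -0.1631)
O2 = (0.2800·cos120.0°, 0.2800·sin120.0°, -0.1559) = (-0.1400, 0.2425, -0.1559)
O3 = (0.2213·cos240.0°, 0.2213·sin240.0°, -0.1773) = (-0.1106, -0.1916, -0.1773)
subtract pairs → two planes through P
plane₁₂: -0.8121x+0.4850y+0.0145z = 0.0053
Cramer: x(z) = 0.0092-0.0120z;  y(z) = 0.0263-0.0501z
quadratic in z: (1.0027)z²+(0.3298)z+(-0.0091)=0, √Δ=0.3812 → z ∈ {-0.3546, 0.0256}; z = -0.3546 (taking z<0)
x = 0.0135, y = 0.0441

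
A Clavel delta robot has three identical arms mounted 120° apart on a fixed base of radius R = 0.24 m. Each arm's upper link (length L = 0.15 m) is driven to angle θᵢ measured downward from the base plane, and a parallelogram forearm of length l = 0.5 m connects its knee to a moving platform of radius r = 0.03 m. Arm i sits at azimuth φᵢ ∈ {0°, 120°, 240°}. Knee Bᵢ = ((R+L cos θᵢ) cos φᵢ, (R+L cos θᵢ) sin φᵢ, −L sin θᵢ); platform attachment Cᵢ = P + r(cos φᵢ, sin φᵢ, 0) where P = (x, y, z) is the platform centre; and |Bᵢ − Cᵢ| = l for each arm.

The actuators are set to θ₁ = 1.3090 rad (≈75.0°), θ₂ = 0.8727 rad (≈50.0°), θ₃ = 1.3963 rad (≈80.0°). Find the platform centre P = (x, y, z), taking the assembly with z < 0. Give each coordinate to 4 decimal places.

arm 1 at φ=0.0°: ρ1 = 0.2488;  S1 = (0.2488, 0.0000, -0.1449)
arm 2 at φ=120.0°: ρ2 = 0.3064;  S2 = (-0.1532, 0.2654, -0.1149)
S3 = (0.2360·cos240.0°, 0.2360·sin240.0°, -0.1477) = (-0.1180, -0.2044, -0.1477)
|S₂|²−|S₁|² = 0.0242;  |S₃|²−|S₁|² = -0.0054
plane₁₂: -0.8041x+0.5307y+0.0600z = 0.0242
det = 0.7181;  x = -0.0098+0.0299z,  y = 0.0307+-0.0676z
quadratic in z: (1.0055)z²+(0.2701)z+(-0.1612)=0, √Δ=0.8492 → z ∈ {-0.5566, 0.2880}; z = -0.5566 (taking z<0)
x = -0.0265, y = 0.0684

(-0.0265, 0.0684, -0.5566)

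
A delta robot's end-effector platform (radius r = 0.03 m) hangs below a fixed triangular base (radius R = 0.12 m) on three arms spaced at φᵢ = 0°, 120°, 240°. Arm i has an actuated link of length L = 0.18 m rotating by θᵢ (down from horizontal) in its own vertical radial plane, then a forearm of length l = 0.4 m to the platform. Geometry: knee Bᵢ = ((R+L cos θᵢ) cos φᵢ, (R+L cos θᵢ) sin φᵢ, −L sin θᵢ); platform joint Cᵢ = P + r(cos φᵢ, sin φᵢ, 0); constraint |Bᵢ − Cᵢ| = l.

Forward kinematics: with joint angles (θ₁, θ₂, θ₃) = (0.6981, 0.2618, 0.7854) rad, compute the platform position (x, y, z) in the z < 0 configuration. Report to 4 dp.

(-0.0319, 0.0871, -0.4071)

arm 1 at φ=0.0°: (R−r)+L cos θ1 = 0.2279;  S1 = (0.2279, 0.0000, -0.1157)
φ2=120.0°: virtual centre (-0.1319, 0.2285, -0.0466), radius l
φ3=240.0°: virtual centre (-0.1086, -0.1882, -0.1273), radius l
subtract pairs → two planes through P
plane₁₂: -0.7196x+0.4570y+0.1382z = 0.0065
det = 0.5784;  x = -0.0027+0.0716z,  y = 0.0099+-0.1896z
sphere 1 gives Az²+Bz+C=0 with A=1.0411, B=0.1946, C=-0.0933;  B²−4AC=0.4266;  roots -0.4071, 0.2202;  negative root z = -0.4071
x = -0.0319, y = 0.0871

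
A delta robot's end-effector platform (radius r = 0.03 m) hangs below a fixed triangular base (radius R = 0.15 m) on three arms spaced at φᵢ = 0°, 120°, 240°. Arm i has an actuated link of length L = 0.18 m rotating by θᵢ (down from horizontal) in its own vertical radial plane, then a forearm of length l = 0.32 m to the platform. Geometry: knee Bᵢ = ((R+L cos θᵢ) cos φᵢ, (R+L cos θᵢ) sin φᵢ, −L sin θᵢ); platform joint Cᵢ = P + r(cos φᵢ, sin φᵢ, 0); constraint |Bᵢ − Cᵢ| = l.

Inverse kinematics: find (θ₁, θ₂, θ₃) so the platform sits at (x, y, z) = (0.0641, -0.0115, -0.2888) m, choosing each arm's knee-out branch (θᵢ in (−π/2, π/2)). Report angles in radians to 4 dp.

θ₁ = 0.3492, θ₂ = 0.8724, θ₃ = 0.7854

φ1=0.0° → target in arm frame (0.0641, -0.0115)
  A=0.0559, B=-0.2888, C=(l²−L²−A²−y'²−z²)/(2L)=-0.0463
  θ1 = atan2(B,A) + arccos(C/0.2942) = 0.3492
rotate P by −φ2: (-0.0420, -0.0498, -0.2888)
  e−x'=0.1620;  (l²−L²−(e−x')²−y'²−z²)/2L = -0.1170
  √(A²+B²)=0.3311;  θ2 = -1.0596+1.9320 ≈ 0.8724
φ3=240.0° → target in arm frame (-0.0221, 0.0613)
  e−x'=0.1421;  (l²−L²−(e−x')²−y'²−z²)/2L = -0.1037
  θ3 = atan2(B,A) + arccos(C/0.3219) = 0.7854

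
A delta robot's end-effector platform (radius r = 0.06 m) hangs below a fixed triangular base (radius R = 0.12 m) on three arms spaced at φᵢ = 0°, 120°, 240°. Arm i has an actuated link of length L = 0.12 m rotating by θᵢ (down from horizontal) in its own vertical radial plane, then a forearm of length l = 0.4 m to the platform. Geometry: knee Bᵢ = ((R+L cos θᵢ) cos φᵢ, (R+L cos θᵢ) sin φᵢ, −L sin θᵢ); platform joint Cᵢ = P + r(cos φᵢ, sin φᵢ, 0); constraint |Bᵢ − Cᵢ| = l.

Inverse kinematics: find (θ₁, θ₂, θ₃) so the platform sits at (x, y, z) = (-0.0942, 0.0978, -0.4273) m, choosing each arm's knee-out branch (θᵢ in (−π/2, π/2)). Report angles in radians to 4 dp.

φ1=0.0° → target in arm frame (-0.0942, 0.0978)
  A=0.1542, B=-0.4273, C=(l²−L²−A²−y'²−z²)/(2L)=-0.2930
  √(A²+B²)=0.4543;  θ1 = -1.2245+2.2719 ≈ 1.0474
rotate P by −φ2: (0.1318, 0.0327, -0.4273)
  A=-0.0718, B=-0.4273, C=(l²−L²−A²−y'²−z²)/(2L)=-0.1800
  θ2 = atan2(B,A) + arccos(C/0.4333) = 0.2620
arm 3 (φ=240.0°): x'=-0.0376, y'=-0.1305
  A cos θ + B sin θ = C:  0.0976·cos θ + -0.4273·sin θ = -0.2647
  γ=atan2(-0.4273,0.0976)=-1.3462;  ψ=arccos(-0.6040)=2.2193;  θ3=γ+ψ≈0.8730

θ₁ = 1.0474, θ₂ = 0.2620, θ₃ = 0.8730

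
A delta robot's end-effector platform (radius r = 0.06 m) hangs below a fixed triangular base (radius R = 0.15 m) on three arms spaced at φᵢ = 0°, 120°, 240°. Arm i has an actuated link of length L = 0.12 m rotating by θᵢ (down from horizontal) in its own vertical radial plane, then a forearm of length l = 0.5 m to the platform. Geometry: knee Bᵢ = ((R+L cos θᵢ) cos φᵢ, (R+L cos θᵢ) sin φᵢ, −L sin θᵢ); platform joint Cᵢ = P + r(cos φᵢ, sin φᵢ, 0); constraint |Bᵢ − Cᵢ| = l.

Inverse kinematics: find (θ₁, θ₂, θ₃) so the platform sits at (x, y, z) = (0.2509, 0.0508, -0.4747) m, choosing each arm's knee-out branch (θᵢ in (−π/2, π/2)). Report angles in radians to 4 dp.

θ₁ = -0.1748, θ₂ = 1.0466, θ₃ = 1.3083

φ1=0.0° → target in arm frame (0.2509, 0.0508)
  A cos θ + B sin θ = C:  -0.1609·cos θ + -0.4747·sin θ = -0.0759
  γ=atan2(-0.4747,-0.1609)=-1.8976;  ψ=arccos(-0.1514)=1.7228;  θ1=γ+ψ≈-0.1748
arm 2 (φ=120.0°): x'=-0.0815, y'=-0.2427
  A cos θ + B sin θ = C:  0.1715·cos θ + -0.4747·sin θ = -0.3251
  γ=atan2(-0.4747,0.1715)=-1.2242;  ψ=arccos(-0.6442)=2.2708;  θ2=γ+ψ≈1.0466
φ3=240.0° → target in arm frame (-0.1694, 0.1919)
  A=0.2594, B=-0.4747, C=(l²−L²−A²−y'²−z²)/(2L)=-0.3911
  √(A²+B²)=0.5410;  θ3 = -1.0706+2.3790 ≈ 1.3083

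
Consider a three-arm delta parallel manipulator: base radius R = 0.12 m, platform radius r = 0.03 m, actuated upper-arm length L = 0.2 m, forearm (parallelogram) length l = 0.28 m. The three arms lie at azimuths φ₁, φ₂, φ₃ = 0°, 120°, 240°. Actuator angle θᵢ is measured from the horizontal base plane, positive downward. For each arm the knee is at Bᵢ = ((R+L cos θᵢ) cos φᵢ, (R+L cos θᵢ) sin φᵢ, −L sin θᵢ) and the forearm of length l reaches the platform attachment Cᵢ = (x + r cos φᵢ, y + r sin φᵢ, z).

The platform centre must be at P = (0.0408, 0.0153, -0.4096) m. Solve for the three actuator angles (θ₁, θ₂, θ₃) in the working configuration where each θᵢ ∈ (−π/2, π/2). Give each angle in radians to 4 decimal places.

θ₁ = 1.0470, θ₂ = 1.2216, θ₃ = 1.3087

φ1=0.0° → target in arm frame (0.0408, 0.0153)
  e−x'=0.0492;  (l²−L²−(e−x')²−y'²−z²)/2L = -0.3301
  γ=atan2(-0.4096,0.0492)=-1.4513;  ψ=arccos(-0.8001)=2.4982;  θ1=γ+ψ≈1.0470
rotate P by −φ2: (-0.0071, -0.0430, -0.4096)
  A cos θ + B sin θ = C:  0.0971·cos θ + -0.4096·sin θ = -0.3516
  θ2 = atan2(B,A) + arccos(C/0.4210) = 1.2216
φ3=240.0° → target in arm frame (-0.0337, 0.0277)
  A=0.1237, B=-0.4096, C=(l²−L²−A²−y'²−z²)/(2L)=-0.3636
  √(A²+B²)=0.4279;  θ3 = -1.2776+2.5863 ≈ 1.3087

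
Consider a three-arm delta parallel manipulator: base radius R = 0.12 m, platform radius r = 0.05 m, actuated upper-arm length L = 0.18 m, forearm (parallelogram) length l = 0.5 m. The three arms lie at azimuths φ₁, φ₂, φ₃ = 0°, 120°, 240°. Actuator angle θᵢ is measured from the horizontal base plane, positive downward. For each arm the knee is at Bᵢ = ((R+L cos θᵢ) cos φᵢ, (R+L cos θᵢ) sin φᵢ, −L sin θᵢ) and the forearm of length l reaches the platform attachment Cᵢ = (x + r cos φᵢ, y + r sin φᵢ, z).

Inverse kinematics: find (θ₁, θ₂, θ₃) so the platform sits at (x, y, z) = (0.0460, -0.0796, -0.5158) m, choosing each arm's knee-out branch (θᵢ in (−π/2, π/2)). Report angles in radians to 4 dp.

θ₁ = 0.3489, θ₂ = 0.6980, θ₃ = 0.3491

arm 1 (φ=0.0°): x'=0.0460, y'=-0.0796
  A=0.0240, B=-0.5158, C=(l²−L²−A²−y'²−z²)/(2L)=-0.1538
  θ1 = atan2(B,A) + arccos(C/0.5164) = 0.3489
rotate P by −φ2: (-0.0919, 0.0000, -0.5158)
  A cos θ + B sin θ = C:  0.1619·cos θ + -0.5158·sin θ = -0.2074
  θ2 = atan2(B,A) + arccos(C/0.5406) = 0.6980
arm 3 (φ=240.0°): x'=0.0459, y'=0.0796
  A=0.0241, B=-0.5158, C=(l²−L²−A²−y'²−z²)/(2L)=-0.1538
  θ3 = atan2(B,A) + arccos(C/0.5164) = 0.3491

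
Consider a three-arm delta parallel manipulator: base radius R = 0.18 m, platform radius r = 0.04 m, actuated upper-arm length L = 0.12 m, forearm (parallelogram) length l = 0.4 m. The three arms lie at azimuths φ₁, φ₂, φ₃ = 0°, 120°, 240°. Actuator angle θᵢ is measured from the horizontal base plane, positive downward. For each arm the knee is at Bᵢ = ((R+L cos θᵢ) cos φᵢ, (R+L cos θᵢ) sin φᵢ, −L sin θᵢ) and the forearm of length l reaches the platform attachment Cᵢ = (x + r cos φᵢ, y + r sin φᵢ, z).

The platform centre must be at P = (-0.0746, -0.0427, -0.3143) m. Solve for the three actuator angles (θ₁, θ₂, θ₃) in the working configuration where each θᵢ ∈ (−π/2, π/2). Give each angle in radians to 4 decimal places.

φ1=0.0° → target in arm frame (-0.0746, -0.0427)
  A=0.2146, B=-0.3143, C=(l²−L²−A²−y'²−z²)/(2L)=-0.0044
  θ1 = atan2(B,A) + arccos(C/0.3806) = 0.6107
rotate P by −φ2: (0.0003, 0.0860, -0.3143)
  e−x'=0.1397;  (l²−L²−(e−x')²−y'²−z²)/2L = 0.0830
  θ2 = atan2(B,A) + arccos(C/0.3439) = 0.1745
arm 3 (φ=240.0°): x'=0.0743, y'=-0.0433
  A cos θ + B sin θ = C:  0.0657·cos θ + -0.3143·sin θ = 0.1693
  √(A²+B²)=0.3211;  θ3 = -1.3647+1.0155 ≈ -0.3491

θ₁ = 0.6107, θ₂ = 0.1745, θ₃ = -0.3491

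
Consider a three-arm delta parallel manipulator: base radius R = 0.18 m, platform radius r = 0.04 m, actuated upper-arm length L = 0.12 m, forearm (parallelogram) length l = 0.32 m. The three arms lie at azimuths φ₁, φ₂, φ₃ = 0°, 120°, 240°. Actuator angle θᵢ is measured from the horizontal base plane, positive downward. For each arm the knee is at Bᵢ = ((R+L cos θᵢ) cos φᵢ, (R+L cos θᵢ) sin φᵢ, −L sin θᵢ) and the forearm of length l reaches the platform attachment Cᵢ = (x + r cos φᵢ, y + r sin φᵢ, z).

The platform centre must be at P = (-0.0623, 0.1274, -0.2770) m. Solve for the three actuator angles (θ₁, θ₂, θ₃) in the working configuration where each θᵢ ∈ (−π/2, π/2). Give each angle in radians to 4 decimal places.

θ₁ = 1.2220, θ₂ = -0.1742, θ₃ = 1.3092

φ1=0.0° → target in arm frame (-0.0623, 0.1274)
  A=0.2023, B=-0.2770, C=(l²−L²−A²−y'²−z²)/(2L)=-0.1912
  γ=atan2(-0.2770,0.2023)=-0.9400;  ψ=arccos(-0.5574)=2.1620;  θ1=γ+ψ≈1.2220
arm 2 (φ=120.0°): x'=0.1415, y'=-0.0097
  e−x'=-0.0015;  (l²−L²−(e−x')²−y'²−z²)/2L = 0.0466
  γ=atan2(-0.2770,-0.0015)=-1.5761;  ψ=arccos(0.1681)=1.4019;  θ2=γ+ψ≈-0.1742
arm 3 (φ=240.0°): x'=-0.0792, y'=-0.1177
  e−x'=0.2192;  (l²−L²−(e−x')²−y'²−z²)/2L = -0.2109
  γ=atan2(-0.2770,0.2192)=-0.9014;  ψ=arccos(-0.5970)=2.2106;  θ3=γ+ψ≈1.3092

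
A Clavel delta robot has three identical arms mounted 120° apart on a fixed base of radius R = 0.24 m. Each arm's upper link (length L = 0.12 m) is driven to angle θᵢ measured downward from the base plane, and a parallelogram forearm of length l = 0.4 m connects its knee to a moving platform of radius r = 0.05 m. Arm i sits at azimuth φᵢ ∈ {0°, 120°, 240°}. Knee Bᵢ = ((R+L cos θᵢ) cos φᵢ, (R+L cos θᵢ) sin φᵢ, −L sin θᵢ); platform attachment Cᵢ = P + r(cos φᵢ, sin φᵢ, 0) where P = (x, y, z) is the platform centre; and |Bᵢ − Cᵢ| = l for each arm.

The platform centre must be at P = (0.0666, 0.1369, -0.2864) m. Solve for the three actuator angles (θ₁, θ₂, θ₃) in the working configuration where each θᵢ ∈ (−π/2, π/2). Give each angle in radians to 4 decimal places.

θ₁ = 0.0001, θ₂ = -0.1746, θ₃ = 1.3959

rotate P by −φ1: (0.0666, 0.1369, -0.2864)
  e−x'=0.1234;  (l²−L²−(e−x')²−y'²−z²)/2L = 0.1234
  √(A²+B²)=0.3119;  θ1 = -1.1640+1.1641 ≈ 0.0001
arm 2 (φ=120.0°): x'=0.0853, y'=-0.1261
  A cos θ + B sin θ = C:  0.1047·cos θ + -0.2864·sin θ = 0.1529
  γ=atan2(-0.2864,0.1047)=-1.2202;  ψ=arccos(0.5014)=1.0456;  θ2=γ+ψ≈-0.1746
rotate P by −φ3: (-0.1519, -0.0108, -0.2864)
  A=0.3419, B=-0.2864, C=(l²−L²−A²−y'²−z²)/(2L)=-0.2225
  √(A²+B²)=0.4460;  θ3 = -0.6974+2.0932 ≈ 1.3959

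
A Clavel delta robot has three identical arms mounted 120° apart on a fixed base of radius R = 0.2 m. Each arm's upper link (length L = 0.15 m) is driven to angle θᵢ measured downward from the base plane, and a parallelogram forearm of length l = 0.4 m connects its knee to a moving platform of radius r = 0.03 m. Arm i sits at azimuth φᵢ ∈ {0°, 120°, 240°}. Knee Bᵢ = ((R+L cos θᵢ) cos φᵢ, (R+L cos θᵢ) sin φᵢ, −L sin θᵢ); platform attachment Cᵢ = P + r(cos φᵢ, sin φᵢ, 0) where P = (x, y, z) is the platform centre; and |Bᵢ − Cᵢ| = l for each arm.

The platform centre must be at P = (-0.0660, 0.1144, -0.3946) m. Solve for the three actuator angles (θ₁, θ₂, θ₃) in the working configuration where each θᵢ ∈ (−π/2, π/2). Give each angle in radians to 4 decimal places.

rotate P by −φ1: (-0.0660, 0.1144, -0.3946)
  e−x'=0.2360;  (l²−L²−(e−x')²−y'²−z²)/2L = -0.2900
  θ1 = atan2(B,A) + arccos(C/0.4598) = 1.2214
rotate P by −φ2: (0.1321, 0.0000, -0.3946)
  e−x'=0.0379;  (l²−L²−(e−x')²−y'²−z²)/2L = -0.0655
  θ2 = atan2(B,A) + arccos(C/0.3964) = 0.2618
φ3=240.0° → target in arm frame (-0.0661, -0.1144)
  A=0.2361, B=-0.3946, C=(l²−L²−A²−y'²−z²)/(2L)=-0.2901
  √(A²+B²)=0.4598;  θ3 = -1.0317+2.2534 ≈ 1.2217

θ₁ = 1.2214, θ₂ = 0.2618, θ₃ = 1.2217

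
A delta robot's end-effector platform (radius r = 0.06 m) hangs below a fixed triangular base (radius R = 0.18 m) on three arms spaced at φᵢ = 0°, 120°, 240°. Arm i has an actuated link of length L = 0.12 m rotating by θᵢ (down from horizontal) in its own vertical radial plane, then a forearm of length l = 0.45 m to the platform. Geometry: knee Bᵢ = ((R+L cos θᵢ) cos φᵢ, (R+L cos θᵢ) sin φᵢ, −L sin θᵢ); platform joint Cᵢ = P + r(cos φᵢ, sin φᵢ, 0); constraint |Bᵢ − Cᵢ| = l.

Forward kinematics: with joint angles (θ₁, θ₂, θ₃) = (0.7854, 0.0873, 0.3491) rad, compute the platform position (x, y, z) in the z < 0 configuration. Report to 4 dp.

S1 = (0.2049·cos0.0°, 0.2049·sin0.0°, -0.0849) = (0.2049, 0.0000, -0.0849)
S2 = (0.2395·cos120.0°, 0.2395·sin120.0°, -0.0105) = (-0.1198, 0.2075, -0.0105)
S3 = (0.2328·cos240.0°, 0.2328·sin240.0°, -0.0410) = (-0.1164, -0.2016, -0.0410)
|S₂|²−|S₁|² = 0.0083;  |S₃|²−|S₁|² = 0.0067
plane₁₂: -0.6492x+0.4149y+0.1488z = 0.0083
Cramer: x(z) = -0.0116+0.1823z;  y(z) = 0.0019-0.0733z
into |P−S₁|² = l²: 1.0386z² + 0.0905z + -0.1484 = 0;  Δ = 0.6249;  z = -0.4241 or 0.3370 → z<0 root = -0.4241
x = -0.0889, y = 0.0330

(-0.0889, 0.0330, -0.4241)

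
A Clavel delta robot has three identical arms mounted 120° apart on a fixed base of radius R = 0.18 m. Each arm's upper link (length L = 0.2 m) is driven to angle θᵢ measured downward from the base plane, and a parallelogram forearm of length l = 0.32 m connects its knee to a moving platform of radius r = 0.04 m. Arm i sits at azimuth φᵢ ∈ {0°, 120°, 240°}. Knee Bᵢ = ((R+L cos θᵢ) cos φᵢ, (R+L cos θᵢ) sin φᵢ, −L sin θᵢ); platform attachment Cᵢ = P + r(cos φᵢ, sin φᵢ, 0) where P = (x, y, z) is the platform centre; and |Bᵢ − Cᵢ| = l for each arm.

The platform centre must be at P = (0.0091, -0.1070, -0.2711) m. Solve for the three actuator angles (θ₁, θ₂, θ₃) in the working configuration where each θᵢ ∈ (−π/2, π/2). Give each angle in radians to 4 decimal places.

arm 1 (φ=0.0°): x'=0.0091, y'=-0.1070
  e−x'=0.1309;  (l²−L²−(e−x')²−y'²−z²)/2L = -0.0992
  √(A²+B²)=0.3010;  θ1 = -1.1210+1.9066 ≈ 0.7856
rotate P by −φ2: (-0.0972, 0.0456, -0.2711)
  e−x'=0.2372;  (l²−L²−(e−x')²−y'²−z²)/2L = -0.1736
  γ=atan2(-0.2711,0.2372)=-0.8520;  ψ=arccos(-0.4820)=2.0737;  θ2=γ+ψ≈1.2217
rotate P by −φ3: (0.0881, 0.0614, -0.2711)
  e−x'=0.0519;  (l²−L²−(e−x')²−y'²−z²)/2L = -0.0439
  θ3 = atan2(B,A) + arccos(C/0.2760) = 0.3488

θ₁ = 0.7856, θ₂ = 1.2217, θ₃ = 0.3488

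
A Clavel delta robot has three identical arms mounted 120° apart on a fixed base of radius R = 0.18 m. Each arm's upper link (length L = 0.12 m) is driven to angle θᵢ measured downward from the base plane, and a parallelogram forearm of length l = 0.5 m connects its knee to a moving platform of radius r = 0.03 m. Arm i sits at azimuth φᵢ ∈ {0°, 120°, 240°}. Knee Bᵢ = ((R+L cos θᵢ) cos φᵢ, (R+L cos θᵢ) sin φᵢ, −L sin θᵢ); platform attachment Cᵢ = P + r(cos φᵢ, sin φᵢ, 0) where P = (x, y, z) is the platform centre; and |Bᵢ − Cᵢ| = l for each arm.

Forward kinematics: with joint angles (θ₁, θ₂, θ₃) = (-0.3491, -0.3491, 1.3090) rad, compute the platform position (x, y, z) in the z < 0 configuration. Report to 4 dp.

arm 1 at φ=0.0°: (R−r)+L cos θ1 = 0.2628;  centre 1 = (0.2628, 0.0000, 0.0410)
φ2=120.0°: virtual centre (-0.1314, 0.2276, 0.0410), radius l
centre 3 = (0.1811·cos240.0°, 0.1811·sin240.0°, -0.1159) = (-0.0905, -0.1568, -0.1159)
eliminate P² terms by subtracting sphere 1 from 2 and 3
plane₁₂: -0.7883x+0.4551y+0.0000z = 0.0000
det = 0.5688;  x = 0.0196+-0.2512z,  y = 0.0340+-0.4351z
sphere 1 gives Az²+Bz+C=0 with A=1.2524, B=0.0105, C=-0.1880;  B²−4AC=0.9421;  roots -0.3917, 0.3833;  negative root z = -0.3917
x = 0.1180, y = 0.2044

(0.1180, 0.2044, -0.3917)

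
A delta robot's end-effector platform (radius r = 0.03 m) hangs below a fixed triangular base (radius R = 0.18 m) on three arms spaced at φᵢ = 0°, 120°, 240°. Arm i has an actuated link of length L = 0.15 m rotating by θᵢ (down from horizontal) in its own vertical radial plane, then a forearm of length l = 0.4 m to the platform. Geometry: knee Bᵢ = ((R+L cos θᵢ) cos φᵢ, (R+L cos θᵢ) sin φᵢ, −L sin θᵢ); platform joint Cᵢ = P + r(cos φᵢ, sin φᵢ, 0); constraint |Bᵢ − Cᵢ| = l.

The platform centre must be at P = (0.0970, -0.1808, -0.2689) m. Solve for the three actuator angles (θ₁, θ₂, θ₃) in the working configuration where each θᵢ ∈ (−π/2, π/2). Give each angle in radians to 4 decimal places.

θ₁ = -0.1749, θ₂ = 1.3961, θ₃ = -0.2617

rotate P by −φ1: (0.0970, -0.1808, -0.2689)
  e−x'=0.0530;  (l²−L²−(e−x')²−y'²−z²)/2L = 0.0990
  γ=atan2(-0.2689,0.0530)=-1.3762;  ψ=arccos(0.3612)=1.2013;  θ1=γ+ψ≈-0.1749
φ2=120.0° → target in arm frame (-0.2051, 0.0064)
  A cos θ + B sin θ = C:  0.3551·cos θ + -0.2689·sin θ = -0.2031
  γ=atan2(-0.2689,0.3551)=-0.6482;  ψ=arccos(-0.4560)=2.0443;  θ2=γ+ψ≈1.3961
φ3=240.0° → target in arm frame (0.1081, 0.1744)
  A=0.0419, B=-0.2689, C=(l²−L²−A²−y'²−z²)/(2L)=0.1101
  √(A²+B²)=0.2721;  θ3 = -1.4161+1.1545 ≈ -0.2617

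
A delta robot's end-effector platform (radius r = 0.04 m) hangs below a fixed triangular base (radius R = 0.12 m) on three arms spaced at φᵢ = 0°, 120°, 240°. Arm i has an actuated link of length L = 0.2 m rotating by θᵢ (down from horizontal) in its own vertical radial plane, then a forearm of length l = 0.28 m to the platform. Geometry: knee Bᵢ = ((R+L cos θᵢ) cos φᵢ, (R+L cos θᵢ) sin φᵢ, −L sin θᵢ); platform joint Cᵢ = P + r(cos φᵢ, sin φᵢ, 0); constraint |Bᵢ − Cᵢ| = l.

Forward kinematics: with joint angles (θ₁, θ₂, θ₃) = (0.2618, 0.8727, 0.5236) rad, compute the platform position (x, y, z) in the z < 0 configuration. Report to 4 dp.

centre 1 = (0.2732·cos0.0°, 0.2732·sin0.0°, -0.0518) = (0.2732, 0.0000, -0.0518)
φ2=120.0°: virtual centre (-0.1043, 0.1806, -0.1532), radius l
φ3=240.0°: virtual centre (-0.1266, -0.2193, -0.1000), radius l
|centre ₂|²−|centre ₁|² = -0.0103;  |centre ₃|²−|centre ₁|² = -0.0032
plane₁₂: -0.7549x+0.3612y+-0.2029z = -0.0103
Cramer: x(z) = 0.0092-0.1998z;  y(z) = -0.0094+0.1442z
sphere 1 gives Az²+Bz+C=0 with A=1.0607, B=0.2063, C=-0.0059;  B²−4AC=0.0677;  roots -0.2199, 0.0254;  negative root z = -0.2199
x = 0.0531, y = -0.0412

(0.0531, -0.0412, -0.2199)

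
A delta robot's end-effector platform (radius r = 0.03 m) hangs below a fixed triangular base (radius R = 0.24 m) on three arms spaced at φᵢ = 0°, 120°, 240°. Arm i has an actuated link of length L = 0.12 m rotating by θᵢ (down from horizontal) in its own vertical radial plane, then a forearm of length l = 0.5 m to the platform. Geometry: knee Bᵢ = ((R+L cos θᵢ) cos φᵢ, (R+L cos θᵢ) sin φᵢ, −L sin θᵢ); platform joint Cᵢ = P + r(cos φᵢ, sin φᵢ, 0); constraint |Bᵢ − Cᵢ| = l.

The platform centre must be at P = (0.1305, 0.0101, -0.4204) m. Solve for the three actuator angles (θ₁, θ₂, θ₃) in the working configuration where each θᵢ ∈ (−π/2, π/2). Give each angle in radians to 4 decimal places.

θ₁ = -0.3491, θ₂ = 0.7852, θ₃ = 0.8724

rotate P by −φ1: (0.1305, 0.0101, -0.4204)
  e−x'=0.0795;  (l²−L²−(e−x')²−y'²−z²)/2L = 0.2185
  θ1 = atan2(B,A) + arccos(C/0.4279) = -0.3491
φ2=120.0° → target in arm frame (-0.0565, -0.1181)
  e−x'=0.2665;  (l²−L²−(e−x')²−y'²−z²)/2L = -0.1087
  θ2 = atan2(B,A) + arccos(C/0.4978) = 0.7852
arm 3 (φ=240.0°): x'=-0.0740, y'=0.1080
  A cos θ + B sin θ = C:  0.2840·cos θ + -0.4204·sin θ = -0.1394
  θ3 = atan2(B,A) + arccos(C/0.5073) = 0.8724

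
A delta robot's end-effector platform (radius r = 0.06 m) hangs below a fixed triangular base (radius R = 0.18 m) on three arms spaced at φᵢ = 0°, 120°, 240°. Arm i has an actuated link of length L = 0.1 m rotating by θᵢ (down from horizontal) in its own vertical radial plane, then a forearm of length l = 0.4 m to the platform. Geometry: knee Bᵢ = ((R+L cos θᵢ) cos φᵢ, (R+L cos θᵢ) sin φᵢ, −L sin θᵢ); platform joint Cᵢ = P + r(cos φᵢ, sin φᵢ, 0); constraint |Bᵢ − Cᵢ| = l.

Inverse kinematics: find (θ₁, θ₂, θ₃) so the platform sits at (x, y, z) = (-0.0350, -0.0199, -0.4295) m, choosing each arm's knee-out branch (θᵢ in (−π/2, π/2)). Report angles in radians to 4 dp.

rotate P by −φ1: (-0.0350, -0.0199, -0.4295)
  A cos θ + B sin θ = C:  0.1550·cos θ + -0.4295·sin θ = -0.2945
  √(A²+B²)=0.4566;  θ1 = -1.2245+2.2717 ≈ 1.0472
rotate P by −φ2: (0.0003, 0.0403, -0.4295)
  A=0.1197, B=-0.4295, C=(l²−L²−A²−y'²−z²)/(2L)=-0.2521
  √(A²+B²)=0.4459;  θ2 = -1.2989+2.1718 ≈ 0.8729
φ3=240.0° → target in arm frame (0.0347, -0.0204)
  A cos θ + B sin θ = C:  0.0853·cos θ + -0.4295·sin θ = -0.2108
  √(A²+B²)=0.4379;  θ3 = -1.3748+2.0730 ≈ 0.6982

θ₁ = 1.0472, θ₂ = 0.8729, θ₃ = 0.6982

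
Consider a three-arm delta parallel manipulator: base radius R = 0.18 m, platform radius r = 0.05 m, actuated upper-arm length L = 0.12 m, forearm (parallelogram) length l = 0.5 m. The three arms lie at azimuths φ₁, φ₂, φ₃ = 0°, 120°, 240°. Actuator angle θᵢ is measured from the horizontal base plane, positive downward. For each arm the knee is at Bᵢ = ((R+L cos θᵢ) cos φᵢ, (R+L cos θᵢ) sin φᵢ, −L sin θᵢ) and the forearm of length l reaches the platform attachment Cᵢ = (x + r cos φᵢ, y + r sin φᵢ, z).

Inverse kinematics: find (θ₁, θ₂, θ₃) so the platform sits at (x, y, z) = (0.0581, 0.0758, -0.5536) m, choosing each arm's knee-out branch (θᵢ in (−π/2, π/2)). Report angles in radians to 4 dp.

θ₁ = 0.7858, θ₂ = 0.8728, θ₃ = 1.3967

rotate P by −φ1: (0.0581, 0.0758, -0.5536)
  e−x'=0.0719;  (l²−L²−(e−x')²−y'²−z²)/2L = -0.3408
  √(A²+B²)=0.5582;  θ1 = -1.4416+2.2274 ≈ 0.7858
φ2=120.0° → target in arm frame (0.0366, -0.0882)
  A=0.0934, B=-0.5536, C=(l²−L²−A²−y'²−z²)/(2L)=-0.3641
  √(A²+B²)=0.5614;  θ2 = -1.4036+2.2764 ≈ 0.8728
arm 3 (φ=240.0°): x'=-0.0947, y'=0.0124
  e−x'=0.2247;  (l²−L²−(e−x')²−y'²−z²)/2L = -0.5063
  √(A²+B²)=0.5975;  θ3 = -1.1852+2.5819 ≈ 1.3967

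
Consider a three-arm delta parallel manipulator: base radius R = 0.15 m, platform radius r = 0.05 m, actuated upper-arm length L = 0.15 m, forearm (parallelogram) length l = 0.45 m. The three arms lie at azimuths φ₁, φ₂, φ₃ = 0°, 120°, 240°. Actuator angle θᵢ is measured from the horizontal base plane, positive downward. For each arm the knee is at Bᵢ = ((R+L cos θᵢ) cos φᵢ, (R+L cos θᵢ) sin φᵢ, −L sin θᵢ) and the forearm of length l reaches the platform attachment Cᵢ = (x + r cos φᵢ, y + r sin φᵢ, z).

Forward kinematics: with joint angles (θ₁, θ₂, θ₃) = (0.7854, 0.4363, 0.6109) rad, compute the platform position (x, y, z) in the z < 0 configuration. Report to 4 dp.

(-0.0530, 0.0294, -0.4729)

φ1=0.0°: virtual centre (0.2061, 0.0000, -0.1061), radius l
φ2=120.0°: virtual centre (-0.1180, 0.2043, -0.0634), radius l
centre 3 = (0.2229·cos240.0°, 0.2229·sin240.0°, -0.0860) = (-0.1114, -0.1930, -0.0860)
eliminate P² terms by subtracting sphere 1 from 2 and 3
plane₁₂: -0.6481x+0.4087y+0.0854z = 0.0060
det = 0.5097;  x = -0.0072+0.0968z,  y = 0.0032+-0.0554z
into |P−centre ₁|² = l²: 1.0124z² + 0.1705z + -0.1457 = 0;  Δ = 0.6193;  z = -0.4729 or 0.3044 → z<0 root = -0.4729
x = -0.0530, y = 0.0294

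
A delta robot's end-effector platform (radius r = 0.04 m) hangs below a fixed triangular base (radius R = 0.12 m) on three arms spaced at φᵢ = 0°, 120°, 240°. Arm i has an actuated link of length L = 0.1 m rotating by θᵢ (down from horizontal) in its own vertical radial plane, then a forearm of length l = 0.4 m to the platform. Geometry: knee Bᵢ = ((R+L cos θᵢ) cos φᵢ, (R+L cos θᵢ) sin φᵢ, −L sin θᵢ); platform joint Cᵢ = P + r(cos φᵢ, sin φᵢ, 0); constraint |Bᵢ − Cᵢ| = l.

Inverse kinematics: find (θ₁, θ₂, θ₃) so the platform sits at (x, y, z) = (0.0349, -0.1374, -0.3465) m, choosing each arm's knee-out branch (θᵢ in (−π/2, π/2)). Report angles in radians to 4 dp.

arm 1 (φ=0.0°): x'=0.0349, y'=-0.1374
  A=0.0451, B=-0.3465, C=(l²−L²−A²−y'²−z²)/(2L)=0.0451
  θ1 = atan2(B,A) + arccos(C/0.3494) = -0.0001
arm 2 (φ=120.0°): x'=-0.1364, y'=0.0385
  A cos θ + B sin θ = C:  0.2164·cos θ + -0.3465·sin θ = -0.0919
  √(A²+B²)=0.4085;  θ2 = -1.0124+1.7978 ≈ 0.7854
φ3=240.0° → target in arm frame (0.1015, 0.0989)
  A=-0.0215, B=-0.3465, C=(l²−L²−A²−y'²−z²)/(2L)=0.0984
  γ=atan2(-0.3465,-0.0215)=-1.6329;  ψ=arccos(0.2835)=1.2833;  θ3=γ+ψ≈-0.3496

θ₁ = -0.0001, θ₂ = 0.7854, θ₃ = -0.3496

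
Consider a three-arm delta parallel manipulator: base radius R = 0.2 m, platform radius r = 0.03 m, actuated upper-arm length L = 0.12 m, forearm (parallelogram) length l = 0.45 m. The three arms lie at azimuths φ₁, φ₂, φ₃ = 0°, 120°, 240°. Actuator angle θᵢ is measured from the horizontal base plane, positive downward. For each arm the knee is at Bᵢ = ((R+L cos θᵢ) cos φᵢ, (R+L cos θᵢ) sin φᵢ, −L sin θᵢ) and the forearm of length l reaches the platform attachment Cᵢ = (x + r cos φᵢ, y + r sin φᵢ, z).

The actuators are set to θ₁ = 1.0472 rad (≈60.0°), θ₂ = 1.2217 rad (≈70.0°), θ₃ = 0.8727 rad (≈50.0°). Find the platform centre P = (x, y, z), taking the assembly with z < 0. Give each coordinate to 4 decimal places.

(0.0001, -0.0411, -0.4886)

φ1=0.0°: virtual centre (0.2300, 0.0000, -0.1039), radius l
S2 = (0.2110·cos120.0°, 0.2110·sin120.0°, -0.1128) = (-0.1055, 0.1828, -0.1128)
arm 3 at φ=240.0°: (R−r)+L cos θ3 = 0.2471;  S3 = (-0.1236, -0.2140, -0.0919)
subtract pairs → two planes through P
plane₁₂: -0.6710x+0.3655y+-0.0177z = -0.0064
det = 0.5457;  x = 0.0012+0.0022z,  y = -0.0155+0.0524z
into |P−S₁|² = l²: 1.0028z² + 0.2052z + -0.1391 = 0;  Δ = 0.6000;  z = -0.4886 or 0.2839 → z<0 root = -0.4886
x = 0.0001, y = -0.0411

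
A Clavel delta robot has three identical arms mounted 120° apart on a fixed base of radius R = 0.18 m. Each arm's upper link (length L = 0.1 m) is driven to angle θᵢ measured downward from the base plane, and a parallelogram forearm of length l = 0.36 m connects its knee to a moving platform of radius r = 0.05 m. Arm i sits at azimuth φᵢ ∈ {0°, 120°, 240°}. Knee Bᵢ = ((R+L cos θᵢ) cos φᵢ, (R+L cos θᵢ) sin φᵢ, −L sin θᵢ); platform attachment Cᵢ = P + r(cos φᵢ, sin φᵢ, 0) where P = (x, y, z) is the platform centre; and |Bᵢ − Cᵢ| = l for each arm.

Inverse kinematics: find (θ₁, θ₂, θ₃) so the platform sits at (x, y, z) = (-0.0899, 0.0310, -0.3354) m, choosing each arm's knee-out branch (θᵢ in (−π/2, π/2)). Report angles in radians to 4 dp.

θ₁ = 1.1345, θ₂ = 0.1743, θ₃ = 0.5232

φ1=0.0° → target in arm frame (-0.0899, 0.0310)
  A cos θ + B sin θ = C:  0.2199·cos θ + -0.3354·sin θ = -0.2111
  γ=atan2(-0.3354,0.2199)=-0.9905;  ψ=arccos(-0.5262)=2.1250;  θ1=γ+ψ≈1.1345
arm 2 (φ=120.0°): x'=0.0718, y'=0.0624
  A=0.0582, B=-0.3354, C=(l²−L²−A²−y'²−z²)/(2L)=-0.0008
  √(A²+B²)=0.3404;  θ2 = -1.3990+1.5733 ≈ 0.1743
rotate P by −φ3: (0.0181, -0.0934, -0.3354)
  A cos θ + B sin θ = C:  0.1119·cos θ + -0.3354·sin θ = -0.0706
  √(A²+B²)=0.3536;  θ3 = -1.2488+1.7720 ≈ 0.5232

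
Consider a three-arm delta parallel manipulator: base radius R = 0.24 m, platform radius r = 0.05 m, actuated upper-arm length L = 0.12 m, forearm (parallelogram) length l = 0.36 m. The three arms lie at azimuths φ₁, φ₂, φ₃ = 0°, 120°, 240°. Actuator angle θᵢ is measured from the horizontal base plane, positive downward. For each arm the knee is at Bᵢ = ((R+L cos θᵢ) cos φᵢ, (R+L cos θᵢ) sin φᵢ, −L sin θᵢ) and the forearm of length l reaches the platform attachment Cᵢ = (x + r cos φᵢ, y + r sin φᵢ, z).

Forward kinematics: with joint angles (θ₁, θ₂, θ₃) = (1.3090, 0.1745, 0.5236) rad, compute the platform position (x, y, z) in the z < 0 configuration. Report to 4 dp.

(-0.0977, 0.0250, -0.2814)

S1 = (0.2211·cos0.0°, 0.2211·sin0.0°, -0.1159) = (0.2211, 0.0000, -0.1159)
arm 2 at φ=120.0°: ρ2 = 0.3082;  S2 = (-0.1541, 0.2669, -0.0208)
arm 3 at φ=240.0°: ρ3 = 0.2939;  S3 = (-0.1470, -0.2545, -0.0600)
|S₂|²−|S₁|² = 0.0331;  |S₃|²−|S₁|² = 0.0277
[-0.7503 0.5338 0.1902]·P = 0.0331;  [-0.7360 -0.5091 0.1118]·P = 0.0277
Cramer: x(z) = -0.0408+0.2020z;  y(z) = 0.0046-0.0724z
into |P−S₁|² = l²: 1.0460z² + 0.1254z + -0.0476 = 0;  Δ = 0.2147;  z = -0.2814 or 0.1616 → z<0 root = -0.2814
x = -0.0977, y = 0.0250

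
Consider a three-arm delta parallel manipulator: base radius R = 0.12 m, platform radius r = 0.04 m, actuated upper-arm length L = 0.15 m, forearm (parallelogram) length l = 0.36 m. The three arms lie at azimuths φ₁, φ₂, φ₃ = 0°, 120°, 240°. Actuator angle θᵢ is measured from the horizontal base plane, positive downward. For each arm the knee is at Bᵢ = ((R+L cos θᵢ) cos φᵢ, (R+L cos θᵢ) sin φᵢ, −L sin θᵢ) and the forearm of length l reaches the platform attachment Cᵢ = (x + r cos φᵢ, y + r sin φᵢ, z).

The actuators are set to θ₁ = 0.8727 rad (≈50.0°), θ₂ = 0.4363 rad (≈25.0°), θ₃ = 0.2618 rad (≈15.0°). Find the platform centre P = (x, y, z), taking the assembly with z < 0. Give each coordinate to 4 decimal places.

φ1=0.0°: virtual centre (0.1764, 0.0000, -0.1149), radius l
φ2=120.0°: virtual centre (-0.1080, 0.1870, -0.0634), radius l
O3 = (0.2249·cos240.0°, 0.2249·sin240.0°, -0.0388) = (-0.1124, -0.1948, -0.0388)
eliminate P² terms by subtracting sphere 1 from 2 and 3
[-0.5688 0.3740 0.1030]·P = 0.0063;  [-0.5777 -0.3895 0.1522]·P = 0.0078
Cramer: x(z) = -0.0123+0.2218z;  y(z) = -0.0017+0.0617z
sphere 1 gives Az²+Bz+C=0 with A=1.0530, B=0.1459, C=-0.0808;  B²−4AC=0.3616;  roots -0.3548, 0.2162;  negative root z = -0.3548
x = -0.0909, y = -0.0236

(-0.0909, -0.0236, -0.3548)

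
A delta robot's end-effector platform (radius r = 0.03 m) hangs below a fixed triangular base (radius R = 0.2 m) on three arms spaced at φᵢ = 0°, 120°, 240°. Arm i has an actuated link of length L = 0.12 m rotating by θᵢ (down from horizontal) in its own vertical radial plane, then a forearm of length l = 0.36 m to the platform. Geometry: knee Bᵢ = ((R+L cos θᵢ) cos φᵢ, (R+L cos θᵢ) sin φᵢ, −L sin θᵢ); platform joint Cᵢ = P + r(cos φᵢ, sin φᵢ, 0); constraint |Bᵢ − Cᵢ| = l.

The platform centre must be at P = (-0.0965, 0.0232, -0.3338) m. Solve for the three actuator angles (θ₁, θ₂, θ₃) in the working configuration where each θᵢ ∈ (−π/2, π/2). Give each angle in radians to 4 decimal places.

θ₁ = 1.3962, θ₂ = 0.4362, θ₃ = 0.6979

φ1=0.0° → target in arm frame (-0.0965, 0.0232)
  A cos θ + B sin θ = C:  0.2665·cos θ + -0.3338·sin θ = -0.2824
  γ=atan2(-0.3338,0.2665)=-0.8970;  ψ=arccos(-0.6612)=2.2932;  θ1=γ+ψ≈1.3962
φ2=120.0° → target in arm frame (0.0683, 0.0720)
  A cos θ + B sin θ = C:  0.1017·cos θ + -0.3338·sin θ = -0.0489
  θ2 = atan2(B,A) + arccos(C/0.3489) = 0.4362
rotate P by −φ3: (0.0282, -0.0952, -0.3338)
  e−x'=0.1418;  (l²−L²−(e−x')²−y'²−z²)/2L = -0.1058
  √(A²+B²)=0.3627;  θ3 = -1.1690+1.8669 ≈ 0.6979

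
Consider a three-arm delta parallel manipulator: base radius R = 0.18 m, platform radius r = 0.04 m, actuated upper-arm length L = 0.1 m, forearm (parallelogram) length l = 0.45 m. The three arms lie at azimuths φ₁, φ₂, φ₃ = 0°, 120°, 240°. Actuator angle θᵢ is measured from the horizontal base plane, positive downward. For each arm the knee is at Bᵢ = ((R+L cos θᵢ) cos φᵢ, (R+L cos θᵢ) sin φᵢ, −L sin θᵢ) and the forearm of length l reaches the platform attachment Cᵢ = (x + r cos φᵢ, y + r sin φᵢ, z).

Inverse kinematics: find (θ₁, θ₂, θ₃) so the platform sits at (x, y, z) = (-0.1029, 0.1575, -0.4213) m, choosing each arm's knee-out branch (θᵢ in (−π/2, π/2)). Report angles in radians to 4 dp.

θ₁ = 1.3088, θ₂ = -0.2623, θ₃ = 1.2215

φ1=0.0° → target in arm frame (-0.1029, 0.1575)
  A=0.2429, B=-0.4213, C=(l²−L²−A²−y'²−z²)/(2L)=-0.3440
  γ=atan2(-0.4213,0.2429)=-1.0478;  ψ=arccos(-0.7074)=2.3566;  θ1=γ+ψ≈1.3088
φ2=120.0° → target in arm frame (0.1878, 0.0104)
  A cos θ + B sin θ = C:  -0.0478·cos θ + -0.4213·sin θ = 0.0630
  θ2 = atan2(B,A) + arccos(C/0.4240) = -0.2623
arm 3 (φ=240.0°): x'=-0.0849, y'=-0.1679
  A cos θ + B sin θ = C:  0.2249·cos θ + -0.4213·sin θ = -0.3189
  √(A²+B²)=0.4776;  θ3 = -1.0804+2.3019 ≈ 1.2215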